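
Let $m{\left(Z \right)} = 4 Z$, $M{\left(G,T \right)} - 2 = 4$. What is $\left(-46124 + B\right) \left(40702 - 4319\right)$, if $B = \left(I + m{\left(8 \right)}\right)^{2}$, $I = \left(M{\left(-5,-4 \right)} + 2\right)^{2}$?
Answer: $-1342823764$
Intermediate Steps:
$M{\left(G,T \right)} = 6$ ($M{\left(G,T \right)} = 2 + 4 = 6$)
$I = 64$ ($I = \left(6 + 2\right)^{2} = 8^{2} = 64$)
$B = 9216$ ($B = \left(64 + 4 \cdot 8\right)^{2} = \left(64 + 32\right)^{2} = 96^{2} = 9216$)
$\left(-46124 + B\right) \left(40702 - 4319\right) = \left(-46124 + 9216\right) \left(40702 - 4319\right) = \left(-36908\right) 36383 = -1342823764$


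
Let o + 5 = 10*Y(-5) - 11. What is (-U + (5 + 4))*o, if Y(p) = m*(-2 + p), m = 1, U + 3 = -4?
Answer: -1376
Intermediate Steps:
U = -7 (U = -3 - 4 = -7)
Y(p) = -2 + p (Y(p) = 1*(-2 + p) = -2 + p)
o = -86 (o = -5 + (10*(-2 - 5) - 11) = -5 + (10*(-7) - 11) = -5 + (-70 - 11) = -5 - 81 = -86)
(-U + (5 + 4))*o = (-1*(-7) + (5 + 4))*(-86) = (7 + 9)*(-86) = 16*(-86) = -1376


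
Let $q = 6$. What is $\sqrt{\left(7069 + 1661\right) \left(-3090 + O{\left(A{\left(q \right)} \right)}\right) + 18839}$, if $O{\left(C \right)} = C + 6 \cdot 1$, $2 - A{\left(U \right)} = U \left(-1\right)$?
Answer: $i \sqrt{26834641} \approx 5180.2 i$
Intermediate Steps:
$A{\left(U \right)} = 2 + U$ ($A{\left(U \right)} = 2 - U \left(-1\right) = 2 - - U = 2 + U$)
$O{\left(C \right)} = 6 + C$ ($O{\left(C \right)} = C + 6 = 6 + C$)
$\sqrt{\left(7069 + 1661\right) \left(-3090 + O{\left(A{\left(q \right)} \right)}\right) + 18839} = \sqrt{\left(7069 + 1661\right) \left(-3090 + \left(6 + \left(2 + 6\right)\right)\right) + 18839} = \sqrt{8730 \left(-3090 + \left(6 + 8\right)\right) + 18839} = \sqrt{8730 \left(-3090 + 14\right) + 18839} = \sqrt{8730 \left(-3076\right) + 18839} = \sqrt{-26853480 + 18839} = \sqrt{-26834641} = i \sqrt{26834641}$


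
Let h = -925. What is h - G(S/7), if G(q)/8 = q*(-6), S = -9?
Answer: -6907/7 ≈ -986.71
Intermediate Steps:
G(q) = -48*q (G(q) = 8*(q*(-6)) = 8*(-6*q) = -48*q)
h - G(S/7) = -925 - (-48)*(-9/7) = -925 - (-48)*(-9*1/7) = -925 - (-48)*(-9)/7 = -925 - 1*432/7 = -925 - 432/7 = -6907/7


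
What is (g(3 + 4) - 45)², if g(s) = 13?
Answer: 1024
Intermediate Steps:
(g(3 + 4) - 45)² = (13 - 45)² = (-32)² = 1024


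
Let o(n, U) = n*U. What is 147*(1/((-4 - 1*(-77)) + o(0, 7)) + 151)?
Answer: 1620528/73 ≈ 22199.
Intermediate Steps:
o(n, U) = U*n
147*(1/((-4 - 1*(-77)) + o(0, 7)) + 151) = 147*(1/((-4 - 1*(-77)) + 7*0) + 151) = 147*(1/((-4 + 77) + 0) + 151) = 147*(1/(73 + 0) + 151) = 147*(1/73 + 151) = 147*(11024/73) = 1620528/73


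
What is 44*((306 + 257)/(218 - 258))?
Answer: -6193/10 ≈ -619.30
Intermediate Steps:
44*((306 + 257)/(218 - 258)) = 44*(563/(-40)) = 44*(563*(-1/40)) = 44*(-563/40) = -6193/10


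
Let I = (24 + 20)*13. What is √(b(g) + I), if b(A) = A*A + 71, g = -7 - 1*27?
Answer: √1799 ≈ 42.415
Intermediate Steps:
I = 572 (I = 44*13 = 572)
g = -34 (g = -7 - 27 = -34)
b(A) = 71 + A² (b(A) = A² + 71 = 71 + A²)
√(b(g) + I) = √((71 + (-34)²) + 572) = √((71 + 1156) + 572) = √(1227 + 572) = √1799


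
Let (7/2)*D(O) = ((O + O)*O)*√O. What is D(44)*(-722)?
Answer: -11182336*√11/7 ≈ -5.2982e+6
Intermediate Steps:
D(O) = 4*O^(5/2)/7 (D(O) = 2*(((O + O)*O)*√O)/7 = 2*(((2*O)*O)*√O)/7 = 2*((2*O²)*√O)/7 = 2*(2*O^(5/2))/7 = 4*O^(5/2)/7)
D(44)*(-722) = (4*44^(5/2)/7)*(-722) = (4*(3872*√11)/7)*(-722) = (15488*√11/7)*(-722) = -11182336*√11/7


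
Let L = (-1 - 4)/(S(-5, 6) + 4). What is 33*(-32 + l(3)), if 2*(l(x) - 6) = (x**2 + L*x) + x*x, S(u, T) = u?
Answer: -627/2 ≈ -313.50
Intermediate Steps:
L = 5 (L = (-1 - 4)/(-5 + 4) = -5/(-1) = -5*(-1) = 5)
l(x) = 6 + x**2 + 5*x/2 (l(x) = 6 + ((x**2 + 5*x) + x*x)/2 = 6 + ((x**2 + 5*x) + x**2)/2 = 6 + (2*x**2 + 5*x)/2 = 6 + (x**2 + 5*x/2) = 6 + x**2 + 5*x/2)
33*(-32 + l(3)) = 33*(-32 + (6 + 3**2 + (5/2)*3)) = 33*(-32 + (6 + 9 + 15/2)) = 33*(-32 + 45/2) = 33*(-19/2) = -627/2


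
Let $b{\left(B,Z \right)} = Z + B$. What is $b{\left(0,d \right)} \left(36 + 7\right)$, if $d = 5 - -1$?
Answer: $258$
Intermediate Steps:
$d = 6$ ($d = 5 + 1 = 6$)
$b{\left(B,Z \right)} = B + Z$
$b{\left(0,d \right)} \left(36 + 7\right) = \left(0 + 6\right) \left(36 + 7\right) = 6 \cdot 43 = 258$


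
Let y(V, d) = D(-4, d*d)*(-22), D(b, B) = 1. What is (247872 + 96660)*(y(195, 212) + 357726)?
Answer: 123240474528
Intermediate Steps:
y(V, d) = -22 (y(V, d) = 1*(-22) = -22)
(247872 + 96660)*(y(195, 212) + 357726) = (247872 + 96660)*(-22 + 357726) = 344532*357704 = 123240474528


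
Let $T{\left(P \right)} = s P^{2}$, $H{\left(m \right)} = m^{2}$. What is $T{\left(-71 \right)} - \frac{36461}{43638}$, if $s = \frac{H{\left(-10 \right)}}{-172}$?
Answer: $- \frac{5501046773}{1876434} \approx -2931.6$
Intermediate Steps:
$s = - \frac{25}{43}$ ($s = \frac{\left(-10\right)^{2}}{-172} = 100 \left(- \frac{1}{172}\right) = - \frac{25}{43} \approx -0.5814$)
$T{\left(P \right)} = - \frac{25 P^{2}}{43}$
$T{\left(-71 \right)} - \frac{36461}{43638} = - \frac{25 \left(-71\right)^{2}}{43} - \frac{36461}{43638} = \left(- \frac{25}{43}\right) 5041 - \frac{36461}{43638} = - \frac{126025}{43} - \frac{36461}{43638} = - \frac{5501046773}{1876434}$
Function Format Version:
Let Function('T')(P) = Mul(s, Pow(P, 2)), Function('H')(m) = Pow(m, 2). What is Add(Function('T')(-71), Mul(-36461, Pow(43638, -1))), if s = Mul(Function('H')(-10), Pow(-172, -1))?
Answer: Rational(-5501046773, 1876434) ≈ -2931.6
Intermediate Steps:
s = Rational(-25, 43) (s = Mul(Pow(-10, 2), Pow(-172, -1)) = Mul(100, Rational(-1, 172)) = Rational(-25, 43) ≈ -0.58140)
Function('T')(P) = Mul(Rational(-25, 43), Pow(P, 2))
Add(Function('T')(-71), Mul(-36461, Pow(43638, -1))) = Add(Mul(Rational(-25, 43), Pow(-71, 2)), Mul(-36461, Pow(43638, -1))) = Add(Mul(Rational(-25, 43), 5041), Mul(-36461, Rational(1, 43638))) = Add(Rational(-126025, 43), Rational(-36461, 43638)) = Rational(-5501046773, 1876434)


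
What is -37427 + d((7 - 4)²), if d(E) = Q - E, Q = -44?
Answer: -37480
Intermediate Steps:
d(E) = -44 - E
-37427 + d((7 - 4)²) = -37427 + (-44 - (7 - 4)²) = -37427 + (-44 - 1*3²) = -37427 + (-44 - 1*9) = -37427 + (-44 - 9) = -37427 - 53 = -37480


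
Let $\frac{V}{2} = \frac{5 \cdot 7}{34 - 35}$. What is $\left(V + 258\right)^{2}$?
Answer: $35344$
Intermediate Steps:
$V = -70$ ($V = 2 \frac{5 \cdot 7}{34 - 35} = 2 \frac{35}{-1} = 2 \cdot 35 \left(-1\right) = 2 \left(-35\right) = -70$)
$\left(V + 258\right)^{2} = \left(-70 + 258\right)^{2} = 188^{2} = 35344$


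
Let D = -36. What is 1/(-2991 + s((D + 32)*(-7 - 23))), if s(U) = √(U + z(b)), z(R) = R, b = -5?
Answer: -2991/8945966 - √115/8945966 ≈ -0.00033554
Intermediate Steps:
s(U) = √(-5 + U) (s(U) = √(U - 5) = √(-5 + U))
1/(-2991 + s((D + 32)*(-7 - 23))) = 1/(-2991 + √(-5 + (-36 + 32)*(-7 - 23))) = 1/(-2991 + √(-5 - 4*(-30))) = 1/(-2991 + √(-5 + 120)) = 1/(-2991 + √115)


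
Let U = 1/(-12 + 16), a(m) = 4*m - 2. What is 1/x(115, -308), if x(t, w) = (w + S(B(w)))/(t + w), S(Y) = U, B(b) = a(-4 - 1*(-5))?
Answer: 772/1231 ≈ 0.62713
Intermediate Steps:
a(m) = -2 + 4*m
B(b) = 2 (B(b) = -2 + 4*(-4 - 1*(-5)) = -2 + 4*(-4 + 5) = -2 + 4*1 = -2 + 4 = 2)
U = ¼ (U = 1/4 = ¼ ≈ 0.25000)
S(Y) = ¼
x(t, w) = (¼ + w)/(t + w) (x(t, w) = (w + ¼)/(t + w) = (¼ + w)/(t + w))
1/x(115, -308) = 1/((¼ - 308)/(115 - 308)) = 1/(-1231/4/(-193)) = 1/(-1/193*(-1231/4)) = 1/(1231/772) = 772/1231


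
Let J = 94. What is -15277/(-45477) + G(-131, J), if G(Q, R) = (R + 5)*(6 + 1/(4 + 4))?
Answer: 220731143/363816 ≈ 606.71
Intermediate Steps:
G(Q, R) = 245/8 + 49*R/8 (G(Q, R) = (5 + R)*(6 + 1/8) = (5 + R)*(6 + ⅛) = (5 + R)*(49/8) = 245/8 + 49*R/8)
-15277/(-45477) + G(-131, J) = -15277/(-45477) + (245/8 + (49/8)*94) = -15277*(-1/45477) + (245/8 + 2303/4) = 15277/45477 + 4851/8 = 220731143/363816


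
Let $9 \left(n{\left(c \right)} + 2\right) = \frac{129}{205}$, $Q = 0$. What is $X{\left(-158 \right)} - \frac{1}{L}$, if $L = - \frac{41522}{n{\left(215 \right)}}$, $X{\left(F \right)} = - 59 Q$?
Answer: $- \frac{1187}{25536030} \approx -4.6483 \cdot 10^{-5}$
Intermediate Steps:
$n{\left(c \right)} = - \frac{1187}{615}$ ($n{\left(c \right)} = -2 + \frac{129 \cdot \frac{1}{205}}{9} = -2 + \frac{1}{9} \cdot \frac{129}{205} = -2 + \frac{43}{615} = - \frac{1187}{615}$)
$X{\left(F \right)} = 0$ ($X{\left(F \right)} = \left(-59\right) 0 = 0$)
$L = \frac{25536030}{1187}$ ($L = - \frac{41522}{- \frac{1187}{615}} = \left(-41522\right) \left(- \frac{615}{1187}\right) = \frac{25536030}{1187} \approx 21513.0$)
$X{\left(-158 \right)} - \frac{1}{L} = 0 - \frac{1}{\frac{25536030}{1187}} = 0 - \frac{1187}{25536030} = - \frac{1187}{25536030}$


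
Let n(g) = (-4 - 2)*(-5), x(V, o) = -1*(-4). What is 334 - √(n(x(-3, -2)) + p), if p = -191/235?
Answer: 334 - 19*√4465/235 ≈ 328.60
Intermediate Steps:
p = -191/235 (p = -191*1/235 = -191/235 ≈ -0.81277)
x(V, o) = 4
n(g) = 30 (n(g) = -6*(-5) = 30)
334 - √(n(x(-3, -2)) + p) = 334 - √(30 - 191/235) = 334 - √(6859/235) = 334 - 19*√4465/235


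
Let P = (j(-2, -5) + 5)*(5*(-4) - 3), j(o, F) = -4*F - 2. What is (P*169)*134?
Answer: -11979734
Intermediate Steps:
j(o, F) = -2 - 4*F
P = -529 (P = ((-2 - 4*(-5)) + 5)*(5*(-4) - 3) = ((-2 + 20) + 5)*(-20 - 3) = (18 + 5)*(-23) = 23*(-23) = -529)
(P*169)*134 = -529*169*134 = -89401*134 = -11979734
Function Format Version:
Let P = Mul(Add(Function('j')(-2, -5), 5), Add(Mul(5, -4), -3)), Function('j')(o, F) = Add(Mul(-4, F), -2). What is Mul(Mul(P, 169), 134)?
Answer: -11979734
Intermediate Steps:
Function('j')(o, F) = Add(-2, Mul(-4, F))
P = -529 (P = Mul(Add(Add(-2, Mul(-4, -5)), 5), Add(Mul(5, -4), -3)) = Mul(Add(Add(-2, 20), 5), Add(-20, -3)) = Mul(Add(18, 5), -23) = Mul(23, -23) = -529)
Mul(Mul(P, 169), 134) = Mul(Mul(-529, 169), 134) = Mul(-89401, 134) = -11979734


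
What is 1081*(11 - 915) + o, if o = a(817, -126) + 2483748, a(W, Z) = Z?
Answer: 1506398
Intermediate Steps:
o = 2483622 (o = -126 + 2483748 = 2483622)
1081*(11 - 915) + o = 1081*(11 - 915) + 2483622 = 1081*(-904) + 2483622 = -977224 + 2483622 = 1506398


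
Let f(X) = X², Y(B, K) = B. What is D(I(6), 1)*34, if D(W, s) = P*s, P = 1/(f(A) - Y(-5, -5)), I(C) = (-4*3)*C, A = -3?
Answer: 17/7 ≈ 2.4286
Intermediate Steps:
I(C) = -12*C
P = 1/14 (P = 1/((-3)² - 1*(-5)) = 1/(9 + 5) = 1/14 ≈ 0.071429)
D(W, s) = s/14
D(I(6), 1)*34 = ((1/14)*1)*34 = (1/14)*34 = 17/7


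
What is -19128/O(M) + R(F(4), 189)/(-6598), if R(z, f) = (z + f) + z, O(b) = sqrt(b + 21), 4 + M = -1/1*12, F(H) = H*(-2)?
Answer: -173/6598 - 19128*sqrt(5)/5 ≈ -8554.3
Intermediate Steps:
F(H) = -2*H
M = -16 (M = -4 - 1/1*12 = -4 - 1*1*12 = -4 - 1*12 = -4 - 12 = -16)
O(b) = sqrt(21 + b)
R(z, f) = f + 2*z (R(z, f) = (f + z) + z = f + 2*z)
-19128/O(M) + R(F(4), 189)/(-6598) = -19128/sqrt(21 - 16) + (189 + 2*(-2*4))/(-6598) = -19128*sqrt(5)/5 + (189 + 2*(-8))*(-1/6598) = -19128*sqrt(5)/5 + (189 - 16)*(-1/6598) = -19128*sqrt(5)/5 + 173*(-1/6598) = -19128*sqrt(5)/5 - 173/6598 = -173/6598 - 19128*sqrt(5)/5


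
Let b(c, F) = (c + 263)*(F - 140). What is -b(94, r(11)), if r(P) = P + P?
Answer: 42126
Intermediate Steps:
r(P) = 2*P
b(c, F) = (-140 + F)*(263 + c) (b(c, F) = (263 + c)*(-140 + F) = (-140 + F)*(263 + c))
-b(94, r(11)) = -(-36820 - 140*94 + 263*(2*11) + (2*11)*94) = -(-36820 - 13160 + 263*22 + 22*94) = -(-36820 - 13160 + 5786 + 2068) = -1*(-42126) = 42126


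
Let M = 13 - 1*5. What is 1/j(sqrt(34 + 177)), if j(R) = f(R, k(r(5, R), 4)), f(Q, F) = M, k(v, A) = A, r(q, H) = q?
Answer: 1/8 ≈ 0.12500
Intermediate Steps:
M = 8 (M = 13 - 5 = 8)
f(Q, F) = 8
j(R) = 8
1/j(sqrt(34 + 177)) = 1/8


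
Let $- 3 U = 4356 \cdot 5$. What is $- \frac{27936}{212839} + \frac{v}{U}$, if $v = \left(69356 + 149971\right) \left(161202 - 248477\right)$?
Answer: $\frac{204062794351}{77396} \approx 2.6366 \cdot 10^{6}$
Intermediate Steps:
$U = -7260$ ($U = - \frac{4356 \cdot 5}{3} = \left(- \frac{1}{3}\right) 21780 = -7260$)
$v = -19141763925$ ($v = 219327 \left(-87275\right) = -19141763925$)
$- \frac{27936}{212839} + \frac{v}{U} = - \frac{27936}{212839} - \frac{19141763925}{-7260} = \left(-27936\right) \frac{1}{212839} - - \frac{1276117595}{484} = - \frac{27936}{212839} + \frac{1276117595}{484} = \frac{204062794351}{77396}$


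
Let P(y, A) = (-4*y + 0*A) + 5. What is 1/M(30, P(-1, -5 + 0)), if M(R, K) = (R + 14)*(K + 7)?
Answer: 1/704 ≈ 0.0014205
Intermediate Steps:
P(y, A) = 5 - 4*y (P(y, A) = (-4*y + 0) + 5 = -4*y + 5 = 5 - 4*y)
M(R, K) = (7 + K)*(14 + R) (M(R, K) = (14 + R)*(7 + K) = (7 + K)*(14 + R))
1/M(30, P(-1, -5 + 0)) = 1/(98 + 7*30 + 14*(5 - 4*(-1)) + (5 - 4*(-1))*30) = 1/(98 + 210 + 14*(5 + 4) + (5 + 4)*30) = 1/(98 + 210 + 14*9 + 9*30) = 1/(98 + 210 + 126 + 270) = 1/704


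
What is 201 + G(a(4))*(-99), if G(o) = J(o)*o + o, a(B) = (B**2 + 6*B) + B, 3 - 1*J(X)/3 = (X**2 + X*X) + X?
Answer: 51130929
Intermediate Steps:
J(X) = 9 - 6*X**2 - 3*X (J(X) = 9 - 3*((X**2 + X*X) + X) = 9 - 3*((X**2 + X**2) + X) = 9 - 3*(2*X**2 + X) = 9 - 3*(X + 2*X**2) = 9 + (-6*X**2 - 3*X) = 9 - 6*X**2 - 3*X)
a(B) = B**2 + 7*B
G(o) = o + o*(9 - 6*o**2 - 3*o) (G(o) = (9 - 6*o**2 - 3*o)*o + o = o*(9 - 6*o**2 - 3*o) + o = o + o*(9 - 6*o**2 - 3*o))
201 + G(a(4))*(-99) = 201 + ((4*(7 + 4))*(10 - 6*16*(7 + 4)**2 - 12*(7 + 4)))*(-99) = 201 + ((4*11)*(10 - 6*(4*11)**2 - 12*11))*(-99) = 201 + (44*(10 - 6*44**2 - 3*44))*(-99) = 201 + (44*(10 - 6*1936 - 132))*(-99) = 201 + (44*(10 - 11616 - 132))*(-99) = 201 + (44*(-11738))*(-99) = 201 - 516472*(-99) = 201 + 51130728 = 51130929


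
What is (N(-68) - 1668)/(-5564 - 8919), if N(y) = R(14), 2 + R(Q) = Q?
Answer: 1656/14483 ≈ 0.11434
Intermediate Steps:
R(Q) = -2 + Q
N(y) = 12 (N(y) = -2 + 14 = 12)
(N(-68) - 1668)/(-5564 - 8919) = (12 - 1668)/(-5564 - 8919) = -1656/(-14483) = -1656*(-1/14483) = 1656/14483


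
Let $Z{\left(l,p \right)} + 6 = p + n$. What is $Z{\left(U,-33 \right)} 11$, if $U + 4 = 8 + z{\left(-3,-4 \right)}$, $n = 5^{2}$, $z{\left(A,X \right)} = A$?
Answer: $-154$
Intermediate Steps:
$n = 25$
$U = 1$ ($U = -4 + \left(8 - 3\right) = -4 + 5 = 1$)
$Z{\left(l,p \right)} = 19 + p$ ($Z{\left(l,p \right)} = -6 + \left(p + 25\right) = -6 + \left(25 + p\right) = 19 + p$)
$Z{\left(U,-33 \right)} 11 = \left(19 - 33\right) 11 = \left(-14\right) 11 = -154$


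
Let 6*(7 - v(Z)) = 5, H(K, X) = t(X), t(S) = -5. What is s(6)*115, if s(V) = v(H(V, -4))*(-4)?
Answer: -8510/3 ≈ -2836.7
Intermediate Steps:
H(K, X) = -5
v(Z) = 37/6 (v(Z) = 7 - 1/6*5 = 7 - 5/6 = 37/6)
s(V) = -74/3 (s(V) = (37/6)*(-4) = -74/3)
s(6)*115 = -74/3*115 = -8510/3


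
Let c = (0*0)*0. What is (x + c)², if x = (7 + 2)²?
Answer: 6561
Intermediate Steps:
x = 81 (x = 9² = 81)
c = 0 (c = 0*0 = 0)
(x + c)² = (81 + 0)² = 81² = 6561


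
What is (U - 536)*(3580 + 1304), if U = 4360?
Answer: 18676416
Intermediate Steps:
(U - 536)*(3580 + 1304) = (4360 - 536)*(3580 + 1304) = 3824*4884 = 18676416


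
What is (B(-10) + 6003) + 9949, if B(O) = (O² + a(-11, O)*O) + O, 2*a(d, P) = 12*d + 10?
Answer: 16652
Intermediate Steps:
a(d, P) = 5 + 6*d (a(d, P) = (12*d + 10)/2 = (10 + 12*d)/2 = 5 + 6*d)
B(O) = O² - 60*O (B(O) = (O² + (5 + 6*(-11))*O) + O = (O² + (5 - 66)*O) + O = (O² - 61*O) + O = O² - 60*O)
(B(-10) + 6003) + 9949 = (-10*(-60 - 10) + 6003) + 9949 = (-10*(-70) + 6003) + 9949 = (700 + 6003) + 9949 = 6703 + 9949 = 16652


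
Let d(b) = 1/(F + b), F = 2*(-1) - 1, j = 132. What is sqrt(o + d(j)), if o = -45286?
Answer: I*sqrt(753604197)/129 ≈ 212.81*I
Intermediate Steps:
F = -3 (F = -2 - 1 = -3)
d(b) = 1/(-3 + b)
sqrt(o + d(j)) = sqrt(-45286 + 1/(-3 + 132)) = sqrt(-45286 + 1/129) = sqrt(-5841893/129) = I*sqrt(753604197)/129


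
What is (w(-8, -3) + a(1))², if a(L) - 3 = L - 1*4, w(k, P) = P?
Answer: 9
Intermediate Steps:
a(L) = -1 + L (a(L) = 3 + (L - 1*4) = 3 + (L - 4) = 3 + (-4 + L) = -1 + L)
(w(-8, -3) + a(1))² = (-3 + (-1 + 1))² = (-3 + 0)² = (-3)² = 9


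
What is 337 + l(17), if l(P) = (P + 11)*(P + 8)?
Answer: 1037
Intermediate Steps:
l(P) = (8 + P)*(11 + P) (l(P) = (11 + P)*(8 + P) = (8 + P)*(11 + P))
337 + l(17) = 337 + (88 + 17**2 + 19*17) = 337 + (88 + 289 + 323) = 337 + 700 = 1037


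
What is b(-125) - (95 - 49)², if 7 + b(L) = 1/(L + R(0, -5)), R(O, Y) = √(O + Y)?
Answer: -6636523/3126 - I*√5/15630 ≈ -2123.0 - 0.00014306*I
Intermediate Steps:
b(L) = -7 + 1/(L + I*√5) (b(L) = -7 + 1/(L + √(0 - 5)) = -7 + 1/(L + √(-5)) = -7 + 1/(L + I*√5))
b(-125) - (95 - 49)² = (1 - 7*(-125) - 7*I*√5)/(-125 + I*√5) - (95 - 49)² = (1 + 875 - 7*I*√5)/(-125 + I*√5) - 1*46² = (876 - 7*I*√5)/(-125 + I*√5) - 1*2116 = (876 - 7*I*√5)/(-125 + I*√5) - 2116 = -2116 + (876 - 7*I*√5)/(-125 + I*√5)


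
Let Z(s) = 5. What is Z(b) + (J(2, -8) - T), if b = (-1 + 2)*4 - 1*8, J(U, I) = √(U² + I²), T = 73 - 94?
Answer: 26 + 2*√17 ≈ 34.246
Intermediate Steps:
T = -21
J(U, I) = √(I² + U²)
b = -4 (b = 1*4 - 8 = 4 - 8 = -4)
Z(b) + (J(2, -8) - T) = 5 + (√((-8)² + 2²) - 1*(-21)) = 5 + (√(64 + 4) + 21) = 5 + (√68 + 21) = 5 + (2*√17 + 21) = 5 + (21 + 2*√17) = 26 + 2*√17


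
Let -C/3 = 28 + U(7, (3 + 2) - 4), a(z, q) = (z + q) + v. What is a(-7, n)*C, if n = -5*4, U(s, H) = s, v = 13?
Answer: 1470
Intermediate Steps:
n = -20
a(z, q) = 13 + q + z (a(z, q) = (z + q) + 13 = (q + z) + 13 = 13 + q + z)
C = -105 (C = -3*(28 + 7) = -3*35 = -105)
a(-7, n)*C = (13 - 20 - 7)*(-105) = -14*(-105) = 1470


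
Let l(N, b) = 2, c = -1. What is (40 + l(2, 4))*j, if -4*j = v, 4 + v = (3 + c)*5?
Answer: -63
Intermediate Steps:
v = 6 (v = -4 + (3 - 1)*5 = -4 + 2*5 = -4 + 10 = 6)
j = -3/2 (j = -¼*6 = -3/2 ≈ -1.5000)
(40 + l(2, 4))*j = (40 + 2)*(-3/2) = 42*(-3/2) = -63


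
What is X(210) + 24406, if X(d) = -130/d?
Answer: 512513/21 ≈ 24405.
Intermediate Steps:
X(210) + 24406 = -130/210 + 24406 = -130*1/210 + 24406 = -13/21 + 24406 = 512513/21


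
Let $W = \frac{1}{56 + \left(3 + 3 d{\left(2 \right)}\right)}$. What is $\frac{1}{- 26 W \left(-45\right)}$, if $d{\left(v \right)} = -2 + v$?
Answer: $\frac{59}{1170} \approx 0.050427$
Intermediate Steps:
$W = \frac{1}{59}$ ($W = \frac{1}{56 + \left(3 + 3 \left(-2 + 2\right)\right)} = \frac{1}{56 + \left(3 + 3 \cdot 0\right)} = \frac{1}{56 + \left(3 + 0\right)} = \frac{1}{56 + 3} = \frac{1}{59} \approx 0.016949$)
$\frac{1}{- 26 W \left(-45\right)} = \frac{1}{\left(-26\right) \frac{1}{59} \left(-45\right)} = \frac{1}{\left(- \frac{26}{59}\right) \left(-45\right)} = \frac{1}{\frac{1170}{59}} = \frac{59}{1170}$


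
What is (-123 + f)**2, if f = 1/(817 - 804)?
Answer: 2553604/169 ≈ 15110.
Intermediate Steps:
f = 1/13 ≈ 0.076923
(-123 + f)**2 = (-123 + 1/13)**2 = (-1598/13)**2 = 2553604/169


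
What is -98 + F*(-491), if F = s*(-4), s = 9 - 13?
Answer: -7954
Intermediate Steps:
s = -4
F = 16 (F = -4*(-4) = 16)
-98 + F*(-491) = -98 + 16*(-491) = -98 - 7856 = -7954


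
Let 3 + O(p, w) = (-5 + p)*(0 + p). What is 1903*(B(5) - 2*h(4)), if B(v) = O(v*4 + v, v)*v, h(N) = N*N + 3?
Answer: 4656641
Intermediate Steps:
h(N) = 3 + N² (h(N) = N² + 3 = 3 + N²)
O(p, w) = -3 + p*(-5 + p) (O(p, w) = -3 + (-5 + p)*(0 + p) = -3 + (-5 + p)*p = -3 + p*(-5 + p))
B(v) = v*(-3 - 25*v + 25*v²) (B(v) = (-3 + (v*4 + v)² - 5*(v*4 + v))*v = (-3 + (4*v + v)² - 5*(4*v + v))*v = (-3 + (5*v)² - 25*v)*v = (-3 + 25*v² - 25*v)*v = (-3 - 25*v + 25*v²)*v = v*(-3 - 25*v + 25*v²))
1903*(B(5) - 2*h(4)) = 1903*(5*(-3 - 25*5 + 25*5²) - 2*(3 + 4²)) = 1903*(5*(-3 - 125 + 25*25) - 2*(3 + 16)) = 1903*(5*(-3 - 125 + 625) - 2*19) = 1903*(5*497 - 38) = 1903*(2485 - 38) = 1903*2447 = 4656641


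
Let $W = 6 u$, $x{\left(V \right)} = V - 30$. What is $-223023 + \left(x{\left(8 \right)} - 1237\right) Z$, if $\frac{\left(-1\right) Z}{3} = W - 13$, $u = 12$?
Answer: $-180$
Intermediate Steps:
$x{\left(V \right)} = -30 + V$
$W = 72$ ($W = 6 \cdot 12 = 72$)
$Z = -177$ ($Z = - 3 \left(72 - 13\right) = \left(-3\right) 59 = -177$)
$-223023 + \left(x{\left(8 \right)} - 1237\right) Z = -223023 + \left(\left(-30 + 8\right) - 1237\right) \left(-177\right) = -223023 + \left(-22 - 1237\right) \left(-177\right) = -223023 - -222843 = -223023 + 222843 = -180$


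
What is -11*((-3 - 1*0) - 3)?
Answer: 66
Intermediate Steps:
-11*((-3 - 1*0) - 3) = -11*((-3 + 0) - 3) = -11*(-3 - 3) = -11*(-6) = 66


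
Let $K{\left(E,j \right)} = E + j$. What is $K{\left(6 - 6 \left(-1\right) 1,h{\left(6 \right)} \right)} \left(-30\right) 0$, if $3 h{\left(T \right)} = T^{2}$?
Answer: $0$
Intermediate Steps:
$h{\left(T \right)} = \frac{T^{2}}{3}$
$K{\left(6 - 6 \left(-1\right) 1,h{\left(6 \right)} \right)} \left(-30\right) 0 = \left(\left(6 - 6 \left(-1\right) 1\right) + \frac{6^{2}}{3}\right) \left(-30\right) 0 = \left(\left(6 - \left(-6\right) 1\right) + \frac{1}{3} \cdot 36\right) \left(-30\right) 0 = \left(\left(6 - -6\right) + 12\right) \left(-30\right) 0 = \left(\left(6 + 6\right) + 12\right) \left(-30\right) 0 = \left(12 + 12\right) \left(-30\right) 0 = 24 \left(-30\right) 0 = \left(-720\right) 0 = 0$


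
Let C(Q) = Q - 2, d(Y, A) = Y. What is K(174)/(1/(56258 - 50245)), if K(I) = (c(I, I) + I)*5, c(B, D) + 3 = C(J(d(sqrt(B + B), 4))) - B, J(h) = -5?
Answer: -300650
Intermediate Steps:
C(Q) = -2 + Q
c(B, D) = -10 - B (c(B, D) = -3 + ((-2 - 5) - B) = -3 + (-7 - B) = -10 - B)
K(I) = -50 (K(I) = ((-10 - I) + I)*5 = -10*5 = -50)
K(174)/(1/(56258 - 50245)) = -50/(1/(56258 - 50245)) = -50/(1/6013) = -50/1/6013 = -50*6013 = -300650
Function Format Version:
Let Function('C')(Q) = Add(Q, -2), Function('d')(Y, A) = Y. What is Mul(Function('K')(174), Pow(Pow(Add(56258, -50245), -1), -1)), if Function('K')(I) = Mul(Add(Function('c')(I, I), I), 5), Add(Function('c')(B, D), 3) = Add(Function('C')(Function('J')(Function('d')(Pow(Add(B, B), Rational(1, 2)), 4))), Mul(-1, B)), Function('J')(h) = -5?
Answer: -300650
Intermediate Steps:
Function('C')(Q) = Add(-2, Q)
Function('c')(B, D) = Add(-10, Mul(-1, B)) (Function('c')(B, D) = Add(-3, Add(Add(-2, -5), Mul(-1, B))) = Add(-3, Add(-7, Mul(-1, B))) = Add(-10, Mul(-1, B)))
Function('K')(I) = -50 (Function('K')(I) = Mul(Add(Add(-10, Mul(-1, I)), I), 5) = Mul(-10, 5) = -50)
Mul(Function('K')(174), Pow(Pow(Add(56258, -50245), -1), -1)) = Mul(-50, Pow(Pow(Add(56258, -50245), -1), -1)) = Mul(-50, Pow(Pow(6013, -1), -1)) = Mul(-50, Pow(Rational(1, 6013), -1)) = Mul(-50, 6013) = -300650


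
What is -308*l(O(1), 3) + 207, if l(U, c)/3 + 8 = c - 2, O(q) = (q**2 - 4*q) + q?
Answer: 6675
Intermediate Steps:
O(q) = q**2 - 3*q
l(U, c) = -30 + 3*c (l(U, c) = -24 + 3*(c - 2) = -24 + 3*(-2 + c) = -24 + (-6 + 3*c) = -30 + 3*c)
-308*l(O(1), 3) + 207 = -308*(-30 + 3*3) + 207 = -308*(-30 + 9) + 207 = -308*(-21) + 207 = 6468 + 207 = 6675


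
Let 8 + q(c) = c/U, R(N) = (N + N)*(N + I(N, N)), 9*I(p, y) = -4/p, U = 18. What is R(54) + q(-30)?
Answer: 52393/9 ≈ 5821.4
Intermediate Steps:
I(p, y) = -4/(9*p) (I(p, y) = (-4/p)/9 = -4/(9*p))
R(N) = 2*N*(N - 4/(9*N)) (R(N) = (N + N)*(N - 4/(9*N)) = (2*N)*(N - 4/(9*N)) = 2*N*(N - 4/(9*N)))
q(c) = -8 + c/18
R(54) + q(-30) = (-8/9 + 2*54²) + (-8 + (1/18)*(-30)) = (-8/9 + 2*2916) + (-8 - 5/3) = (-8/9 + 5832) - 29/3 = 52480/9 - 29/3 = 52393/9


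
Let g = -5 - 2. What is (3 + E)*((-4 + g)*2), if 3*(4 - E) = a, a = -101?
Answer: -2684/3 ≈ -894.67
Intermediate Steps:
E = 113/3 (E = 4 - ⅓*(-101) = 4 + 101/3 = 113/3 ≈ 37.667)
g = -7
(3 + E)*((-4 + g)*2) = (3 + 113/3)*((-4 - 7)*2) = 122*(-11*2)/3 = (122/3)*(-22) = -2684/3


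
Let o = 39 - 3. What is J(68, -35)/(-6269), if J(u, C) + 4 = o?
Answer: -32/6269 ≈ -0.0051045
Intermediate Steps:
o = 36
J(u, C) = 32 (J(u, C) = -4 + 36 = 32)
J(68, -35)/(-6269) = 32/(-6269) = 32*(-1/6269) = -32/6269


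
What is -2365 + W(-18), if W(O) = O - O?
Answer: -2365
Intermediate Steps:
W(O) = 0
-2365 + W(-18) = -2365 + 0 = -2365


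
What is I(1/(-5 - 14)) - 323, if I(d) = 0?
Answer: -323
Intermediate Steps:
I(1/(-5 - 14)) - 323 = 0 - 323 = -323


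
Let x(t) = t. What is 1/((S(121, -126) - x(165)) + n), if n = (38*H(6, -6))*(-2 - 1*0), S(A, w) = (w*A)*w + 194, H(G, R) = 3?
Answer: 1/1920797 ≈ 5.2062e-7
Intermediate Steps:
S(A, w) = 194 + A*w² (S(A, w) = (A*w)*w + 194 = A*w² + 194 = 194 + A*w²)
n = -228 (n = (38*3)*(-2 - 1*0) = 114*(-2 + 0) = 114*(-2) = -228)
1/((S(121, -126) - x(165)) + n) = 1/(((194 + 121*(-126)²) - 1*165) - 228) = 1/(((194 + 121*15876) - 165) - 228) = 1/(((194 + 1920996) - 165) - 228) = 1/((1921190 - 165) - 228) = 1/(1921025 - 228) = 1/1920797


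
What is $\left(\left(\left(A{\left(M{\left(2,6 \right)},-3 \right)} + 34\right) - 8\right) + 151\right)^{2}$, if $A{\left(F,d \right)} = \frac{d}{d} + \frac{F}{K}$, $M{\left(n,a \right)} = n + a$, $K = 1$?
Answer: $34596$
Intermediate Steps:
$M{\left(n,a \right)} = a + n$
$A{\left(F,d \right)} = 1 + F$ ($A{\left(F,d \right)} = \frac{d}{d} + \frac{F}{1} = 1 + F 1 = 1 + F$)
$\left(\left(\left(A{\left(M{\left(2,6 \right)},-3 \right)} + 34\right) - 8\right) + 151\right)^{2} = \left(\left(\left(\left(1 + \left(6 + 2\right)\right) + 34\right) - 8\right) + 151\right)^{2} = \left(\left(\left(\left(1 + 8\right) + 34\right) - 8\right) + 151\right)^{2} = \left(\left(\left(9 + 34\right) - 8\right) + 151\right)^{2} = \left(\left(43 - 8\right) + 151\right)^{2} = \left(35 + 151\right)^{2} = 186^{2} = 34596$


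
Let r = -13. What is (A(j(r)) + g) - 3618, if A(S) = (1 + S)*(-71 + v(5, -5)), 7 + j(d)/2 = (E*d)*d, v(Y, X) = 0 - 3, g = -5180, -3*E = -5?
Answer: -148568/3 ≈ -49523.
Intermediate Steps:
E = 5/3 (E = -⅓*(-5) = 5/3 ≈ 1.6667)
v(Y, X) = -3
j(d) = -14 + 10*d²/3 (j(d) = -14 + 2*((5*d/3)*d) = -14 + 2*(5*d²/3) = -14 + 10*d²/3)
A(S) = -74 - 74*S (A(S) = (1 + S)*(-71 - 3) = (1 + S)*(-74) = -74 - 74*S)
(A(j(r)) + g) - 3618 = ((-74 - 74*(-14 + (10/3)*(-13)²)) - 5180) - 3618 = ((-74 - 74*(-14 + (10/3)*169)) - 5180) - 3618 = ((-74 - 74*(-14 + 1690/3)) - 5180) - 3618 = ((-74 - 74*1648/3) - 5180) - 3618 = ((-74 - 121952/3) - 5180) - 3618 = (-122174/3 - 5180) - 3618 = -137714/3 - 3618 = -148568/3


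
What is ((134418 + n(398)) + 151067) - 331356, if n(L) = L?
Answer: -45473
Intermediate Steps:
((134418 + n(398)) + 151067) - 331356 = ((134418 + 398) + 151067) - 331356 = (134816 + 151067) - 331356 = 285883 - 331356 = -45473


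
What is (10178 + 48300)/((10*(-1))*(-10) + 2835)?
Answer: 58478/2935 ≈ 19.924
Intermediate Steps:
(10178 + 48300)/((10*(-1))*(-10) + 2835) = 58478/(-10*(-10) + 2835) = 58478/(100 + 2835) = 58478/2935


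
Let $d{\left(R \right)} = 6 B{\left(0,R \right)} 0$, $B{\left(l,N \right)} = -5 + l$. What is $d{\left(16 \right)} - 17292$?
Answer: $-17292$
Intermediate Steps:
$d{\left(R \right)} = 0$ ($d{\left(R \right)} = 6 \left(-5 + 0\right) 0 = 6 \left(-5\right) 0 = \left(-30\right) 0 = 0$)
$d{\left(16 \right)} - 17292 = 0 - 17292 = -17292$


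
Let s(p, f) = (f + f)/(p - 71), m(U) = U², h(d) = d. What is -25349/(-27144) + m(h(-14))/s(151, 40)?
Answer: 5345573/27144 ≈ 196.93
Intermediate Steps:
s(p, f) = 2*f/(-71 + p) (s(p, f) = (2*f)/(-71 + p) = 2*f/(-71 + p))
-25349/(-27144) + m(h(-14))/s(151, 40) = -25349/(-27144) + (-14)²/((2*40/(-71 + 151))) = -25349*(-1/27144) + 196/((2*40/80)) = 25349/27144 + 196/((2*40*(1/80))) = 25349/27144 + 196/1 = 25349/27144 + 196*1 = 25349/27144 + 196 = 5345573/27144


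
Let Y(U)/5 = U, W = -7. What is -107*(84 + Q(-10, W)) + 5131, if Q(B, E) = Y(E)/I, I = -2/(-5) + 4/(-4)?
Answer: -30296/3 ≈ -10099.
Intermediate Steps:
I = -3/5 (I = -2*(-1/5) + 4*(-1/4) = 2/5 - 1 = -3/5 ≈ -0.60000)
Y(U) = 5*U
Q(B, E) = -25*E/3 (Q(B, E) = (5*E)/(-3/5) = (5*E)*(-5/3) = -25*E/3)
-107*(84 + Q(-10, W)) + 5131 = -107*(84 - 25/3*(-7)) + 5131 = -107*(84 + 175/3) + 5131 = -107*427/3 + 5131 = -45689/3 + 5131 = -30296/3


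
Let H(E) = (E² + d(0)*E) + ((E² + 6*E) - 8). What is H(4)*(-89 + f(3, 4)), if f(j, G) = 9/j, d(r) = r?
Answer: -4128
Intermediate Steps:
H(E) = -8 + 2*E² + 6*E (H(E) = (E² + 0*E) + ((E² + 6*E) - 8) = (E² + 0) + (-8 + E² + 6*E) = E² + (-8 + E² + 6*E) = -8 + 2*E² + 6*E)
H(4)*(-89 + f(3, 4)) = (-8 + 2*4² + 6*4)*(-89 + 9/3) = (-8 + 2*16 + 24)*(-89 + 9*(⅓)) = (-8 + 32 + 24)*(-89 + 3) = 48*(-86) = -4128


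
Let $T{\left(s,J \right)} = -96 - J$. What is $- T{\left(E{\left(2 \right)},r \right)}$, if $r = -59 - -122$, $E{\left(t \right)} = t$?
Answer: $159$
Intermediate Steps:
$r = 63$ ($r = -59 + 122 = 63$)
$- T{\left(E{\left(2 \right)},r \right)} = - (-96 - 63) = \left(-1\right) \left(-159\right) = 159$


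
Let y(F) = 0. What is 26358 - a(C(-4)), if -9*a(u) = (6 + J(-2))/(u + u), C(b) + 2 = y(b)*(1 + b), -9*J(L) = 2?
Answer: 2134985/81 ≈ 26358.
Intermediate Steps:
J(L) = -2/9 (J(L) = -⅑*2 = -2/9)
C(b) = -2 (C(b) = -2 + 0*(1 + b) = -2 + 0 = -2)
a(u) = -26/(81*u) (a(u) = -(6 - 2/9)/(9*(u + u)) = -52/(81*(2*u)) = -52*1/(2*u)/81 = -26/(81*u))
26358 - a(C(-4)) = 26358 - (-26)/(81*(-2)) = 26358 - (-26)*(-1)/(81*2) = 26358 - 1*13/81 = 26358 - 13/81 = 2134985/81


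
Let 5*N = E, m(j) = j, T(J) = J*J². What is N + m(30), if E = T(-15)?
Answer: -645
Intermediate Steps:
T(J) = J³
E = -3375 (E = (-15)³ = -3375)
N = -675 (N = (⅕)*(-3375) = -675)
N + m(30) = -675 + 30 = -645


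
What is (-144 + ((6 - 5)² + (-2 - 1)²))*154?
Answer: -20636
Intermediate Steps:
(-144 + ((6 - 5)² + (-2 - 1)²))*154 = (-144 + (1² + (-3)²))*154 = (-144 + (1 + 9))*154 = (-144 + 10)*154 = -134*154 = -20636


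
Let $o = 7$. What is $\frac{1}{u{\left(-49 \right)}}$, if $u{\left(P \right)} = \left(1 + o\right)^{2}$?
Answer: $\frac{1}{64} \approx 0.015625$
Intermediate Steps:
$u{\left(P \right)} = 64$ ($u{\left(P \right)} = \left(1 + 7\right)^{2} = 8^{2} = 64$)
$\frac{1}{u{\left(-49 \right)}} = \frac{1}{64}$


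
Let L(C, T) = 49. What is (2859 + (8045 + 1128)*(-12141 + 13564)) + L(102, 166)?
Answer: 13056087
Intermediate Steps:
(2859 + (8045 + 1128)*(-12141 + 13564)) + L(102, 166) = (2859 + (8045 + 1128)*(-12141 + 13564)) + 49 = (2859 + 9173*1423) + 49 = (2859 + 13053179) + 49 = 13056038 + 49 = 13056087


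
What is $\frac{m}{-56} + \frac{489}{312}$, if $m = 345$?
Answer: $- \frac{418}{91} \approx -4.5934$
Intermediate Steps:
$\frac{m}{-56} + \frac{489}{312} = \frac{345}{-56} + \frac{489}{312} = 345 \left(- \frac{1}{56}\right) + 489 \cdot \frac{1}{312} = - \frac{345}{56} + \frac{163}{104} = - \frac{418}{91}$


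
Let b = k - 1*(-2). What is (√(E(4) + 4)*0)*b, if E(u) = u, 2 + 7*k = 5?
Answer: 0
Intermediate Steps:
k = 3/7 (k = -2/7 + (⅐)*5 = -2/7 + 5/7 = 3/7 ≈ 0.42857)
b = 17/7 (b = 3/7 - 1*(-2) = 3/7 + 2 = 17/7 ≈ 2.4286)
(√(E(4) + 4)*0)*b = (√(4 + 4)*0)*(17/7) = (√8*0)*(17/7) = ((2*√2)*0)*(17/7) = 0*(17/7) = 0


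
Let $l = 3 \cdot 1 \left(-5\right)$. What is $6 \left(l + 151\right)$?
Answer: $816$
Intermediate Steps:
$l = -15$ ($l = 3 \left(-5\right) = -15$)
$6 \left(l + 151\right) = 6 \left(-15 + 151\right) = 6 \cdot 136 = 816$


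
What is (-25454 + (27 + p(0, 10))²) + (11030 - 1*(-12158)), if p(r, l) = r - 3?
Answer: -1690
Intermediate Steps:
p(r, l) = -3 + r
(-25454 + (27 + p(0, 10))²) + (11030 - 1*(-12158)) = (-25454 + (27 + (-3 + 0))²) + (11030 - 1*(-12158)) = (-25454 + (27 - 3)²) + (11030 + 12158) = (-25454 + 24²) + 23188 = (-25454 + 576) + 23188 = -24878 + 23188 = -1690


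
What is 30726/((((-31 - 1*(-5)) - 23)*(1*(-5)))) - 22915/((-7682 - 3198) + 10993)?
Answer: -2142137/27685 ≈ -77.375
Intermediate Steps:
30726/((((-31 - 1*(-5)) - 23)*(1*(-5)))) - 22915/((-7682 - 3198) + 10993) = 30726/((((-31 + 5) - 23)*(-5))) - 22915/(-10880 + 10993) = 30726/(((-26 - 23)*(-5))) - 22915/113 = 30726/((-49*(-5))) - 22915*1/113 = 30726/245 - 22915/113 = -2142137/27685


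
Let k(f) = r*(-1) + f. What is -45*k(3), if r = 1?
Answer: -90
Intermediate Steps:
k(f) = -1 + f (k(f) = 1*(-1) + f = -1 + f)
-45*k(3) = -45*(-1 + 3) = -45*2 = -90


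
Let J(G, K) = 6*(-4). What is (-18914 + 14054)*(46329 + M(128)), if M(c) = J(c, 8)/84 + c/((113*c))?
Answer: -178099657200/791 ≈ -2.2516e+8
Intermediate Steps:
J(G, K) = -24
M(c) = -219/791 (M(c) = -24/84 + c/((113*c)) = -24*1/84 + c*(1/(113*c)) = -2/7 + 1/113 = -219/791)
(-18914 + 14054)*(46329 + M(128)) = (-18914 + 14054)*(46329 - 219/791) = -4860*36646020/791 = -178099657200/791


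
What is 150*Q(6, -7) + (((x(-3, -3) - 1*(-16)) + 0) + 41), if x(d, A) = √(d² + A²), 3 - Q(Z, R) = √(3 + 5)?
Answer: 507 - 297*√2 ≈ 86.979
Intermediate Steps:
Q(Z, R) = 3 - 2*√2 (Q(Z, R) = 3 - √(3 + 5) = 3 - √8 = 3 - 2*√2)
x(d, A) = √(A² + d²)
150*Q(6, -7) + (((x(-3, -3) - 1*(-16)) + 0) + 41) = 150*(3 - 2*√2) + (((√((-3)² + (-3)²) - 1*(-16)) + 0) + 41) = (450 - 300*√2) + (((√(9 + 9) + 16) + 0) + 41) = (450 - 300*√2) + (((√18 + 16) + 0) + 41) = (450 - 300*√2) + (((3*√2 + 16) + 0) + 41) = (450 - 300*√2) + (((16 + 3*√2) + 0) + 41) = (450 - 300*√2) + ((16 + 3*√2) + 41) = (450 - 300*√2) + (57 + 3*√2) = 507 - 297*√2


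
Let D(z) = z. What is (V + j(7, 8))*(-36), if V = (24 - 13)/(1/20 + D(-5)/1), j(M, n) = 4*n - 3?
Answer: -964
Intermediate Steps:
j(M, n) = -3 + 4*n
V = -20/9 (V = (24 - 13)/(1/20 - 5/1) = 11/(1/20 - 5*1) = 11/(1/20 - 5) = 11/(-99/20) = 11*(-20/99) = -20/9 ≈ -2.2222)
(V + j(7, 8))*(-36) = (-20/9 + (-3 + 4*8))*(-36) = (-20/9 + (-3 + 32))*(-36) = (-20/9 + 29)*(-36) = (241/9)*(-36) = -964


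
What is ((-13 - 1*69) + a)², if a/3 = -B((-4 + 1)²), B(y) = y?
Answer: 11881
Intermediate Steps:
a = -27 (a = 3*(-(-4 + 1)²) = 3*(-1*(-3)²) = 3*(-1*9) = 3*(-9) = -27)
((-13 - 1*69) + a)² = ((-13 - 1*69) - 27)² = ((-13 - 69) - 27)² = (-82 - 27)² = (-109)² = 11881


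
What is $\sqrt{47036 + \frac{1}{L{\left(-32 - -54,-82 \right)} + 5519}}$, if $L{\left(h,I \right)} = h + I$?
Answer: $\frac{5 \sqrt{56068193479}}{5459} \approx 216.88$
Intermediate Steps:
$L{\left(h,I \right)} = I + h$
$\sqrt{47036 + \frac{1}{L{\left(-32 - -54,-82 \right)} + 5519}} = \sqrt{47036 + \frac{1}{\left(-82 - -22\right) + 5519}} = \sqrt{47036 + \frac{1}{\left(-82 + \left(-32 + 54\right)\right) + 5519}} = \sqrt{47036 + \frac{1}{\left(-82 + 22\right) + 5519}} = \sqrt{47036 + \frac{1}{-60 + 5519}} = \sqrt{47036 + \frac{1}{5459}} = \sqrt{\frac{256769525}{5459}} = \frac{5 \sqrt{56068193479}}{5459}$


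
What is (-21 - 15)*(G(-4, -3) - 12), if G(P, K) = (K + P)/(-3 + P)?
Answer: 396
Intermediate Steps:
G(P, K) = (K + P)/(-3 + P)
(-21 - 15)*(G(-4, -3) - 12) = (-21 - 15)*((-3 - 4)/(-3 - 4) - 12) = -36*(-7/(-7) - 12) = -36*(-1/7*(-7) - 12) = -36*(1 - 12) = -36*(-11) = 396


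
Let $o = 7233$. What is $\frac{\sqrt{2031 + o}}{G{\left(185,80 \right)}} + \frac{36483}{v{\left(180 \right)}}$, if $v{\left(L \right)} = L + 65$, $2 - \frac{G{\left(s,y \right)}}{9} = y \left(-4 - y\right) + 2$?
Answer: $\frac{36483}{245} + \frac{\sqrt{579}}{15120} \approx 148.91$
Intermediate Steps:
$G{\left(s,y \right)} = - 9 y \left(-4 - y\right)$ ($G{\left(s,y \right)} = 18 - 9 \left(y \left(-4 - y\right) + 2\right) = 18 - 9 \left(2 + y \left(-4 - y\right)\right) = 18 - \left(18 + 9 y \left(-4 - y\right)\right) = - 9 y \left(-4 - y\right)$)
$v{\left(L \right)} = 65 + L$
$\frac{\sqrt{2031 + o}}{G{\left(185,80 \right)}} + \frac{36483}{v{\left(180 \right)}} = \frac{\sqrt{2031 + 7233}}{9 \cdot 80 \left(4 + 80\right)} + \frac{36483}{65 + 180} = \frac{\sqrt{9264}}{9 \cdot 80 \cdot 84} + \frac{36483}{245} = \frac{4 \sqrt{579}}{60480} + 36483 \cdot \frac{1}{245} = 4 \sqrt{579} \cdot \frac{1}{60480} + \frac{36483}{245} = \frac{\sqrt{579}}{15120} + \frac{36483}{245} = \frac{36483}{245} + \frac{\sqrt{579}}{15120}$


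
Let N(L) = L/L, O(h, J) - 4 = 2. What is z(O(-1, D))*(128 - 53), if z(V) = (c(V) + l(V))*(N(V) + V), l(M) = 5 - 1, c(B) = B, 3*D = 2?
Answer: 5250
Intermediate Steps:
D = 2/3 (D = (1/3)*2 = 2/3 ≈ 0.66667)
O(h, J) = 6 (O(h, J) = 4 + 2 = 6)
l(M) = 4
N(L) = 1
z(V) = (1 + V)*(4 + V) (z(V) = (V + 4)*(1 + V) = (4 + V)*(1 + V) = (1 + V)*(4 + V))
z(O(-1, D))*(128 - 53) = (4 + 6**2 + 5*6)*(128 - 53) = (4 + 36 + 30)*75 = 70*75 = 5250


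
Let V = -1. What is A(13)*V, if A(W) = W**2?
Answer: -169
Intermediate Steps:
A(13)*V = 13**2*(-1) = 169*(-1) = -169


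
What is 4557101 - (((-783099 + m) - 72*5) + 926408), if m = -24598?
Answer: 4438750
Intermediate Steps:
4557101 - (((-783099 + m) - 72*5) + 926408) = 4557101 - (((-783099 - 24598) - 72*5) + 926408) = 4557101 - ((-807697 - 360) + 926408) = 4557101 - (-808057 + 926408) = 4557101 - 1*118351 = 4557101 - 118351 = 4438750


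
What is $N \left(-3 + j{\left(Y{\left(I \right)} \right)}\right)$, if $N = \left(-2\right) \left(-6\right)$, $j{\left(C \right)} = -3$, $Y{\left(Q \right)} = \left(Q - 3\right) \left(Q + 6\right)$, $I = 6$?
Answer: $-72$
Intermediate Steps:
$Y{\left(Q \right)} = \left(-3 + Q\right) \left(6 + Q\right)$
$N = 12$
$N \left(-3 + j{\left(Y{\left(I \right)} \right)}\right) = 12 \left(-3 - 3\right) = 12 \left(-6\right) = -72$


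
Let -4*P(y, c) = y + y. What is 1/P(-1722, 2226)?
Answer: 1/861 ≈ 0.0011614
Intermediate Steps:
P(y, c) = -y/2 (P(y, c) = -(y + y)/4 = -y/2)
1/P(-1722, 2226) = 1/(-½*(-1722)) = 1/861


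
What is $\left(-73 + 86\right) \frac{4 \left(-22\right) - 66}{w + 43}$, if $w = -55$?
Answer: $\frac{1001}{6} \approx 166.83$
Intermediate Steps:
$\left(-73 + 86\right) \frac{4 \left(-22\right) - 66}{w + 43} = \left(-73 + 86\right) \frac{4 \left(-22\right) - 66}{-55 + 43} = 13 \frac{-88 - 66}{-12} = 13 \left(\left(-154\right) \left(- \frac{1}{12}\right)\right) = 13 \cdot \frac{77}{6} = \frac{1001}{6}$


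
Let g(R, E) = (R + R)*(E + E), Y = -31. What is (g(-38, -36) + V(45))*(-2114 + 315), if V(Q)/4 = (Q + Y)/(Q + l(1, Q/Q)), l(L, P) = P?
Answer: -226465316/23 ≈ -9.8463e+6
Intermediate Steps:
V(Q) = 4*(-31 + Q)/(1 + Q) (V(Q) = 4*((Q - 31)/(Q + Q/Q)) = 4*((-31 + Q)/(Q + 1)) = 4*((-31 + Q)/(1 + Q)) = 4*(-31 + Q)/(1 + Q))
g(R, E) = 4*E*R (g(R, E) = (2*R)*(2*E) = 4*E*R)
(g(-38, -36) + V(45))*(-2114 + 315) = (4*(-36)*(-38) + 4*(-31 + 45)/(1 + 45))*(-2114 + 315) = (5472 + 4*14/46)*(-1799) = (5472 + 4*(1/46)*14)*(-1799) = (5472 + 28/23)*(-1799) = (125884/23)*(-1799) = -226465316/23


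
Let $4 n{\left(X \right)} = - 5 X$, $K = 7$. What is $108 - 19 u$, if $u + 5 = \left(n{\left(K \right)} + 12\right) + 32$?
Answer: $- \frac{1867}{4} \approx -466.75$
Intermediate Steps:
$n{\left(X \right)} = - \frac{5 X}{4}$ ($n{\left(X \right)} = \frac{\left(-5\right) X}{4} = - \frac{5 X}{4}$)
$u = \frac{121}{4}$ ($u = -5 + \left(\left(\left(- \frac{5}{4}\right) 7 + 12\right) + 32\right) = -5 + \left(\left(- \frac{35}{4} + 12\right) + 32\right) = -5 + \left(\frac{13}{4} + 32\right) = -5 + \frac{141}{4} = \frac{121}{4} \approx 30.25$)
$108 - 19 u = 108 - \frac{2299}{4} = - \frac{1867}{4}$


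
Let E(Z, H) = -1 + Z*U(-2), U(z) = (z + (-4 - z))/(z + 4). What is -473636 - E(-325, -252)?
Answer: -474285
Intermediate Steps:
U(z) = -4/(4 + z)
E(Z, H) = -1 - 2*Z (E(Z, H) = -1 + Z*(-4/(4 - 2)) = -1 + Z*(-4/2) = -1 + Z*(-4*½) = -1 + Z*(-2) = -1 - 2*Z)
-473636 - E(-325, -252) = -473636 - (-1 - 2*(-325)) = -473636 - (-1 + 650) = -473636 - 1*649 = -473636 - 649 = -474285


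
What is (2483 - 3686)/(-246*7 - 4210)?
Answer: 1203/5932 ≈ 0.20280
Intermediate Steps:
(2483 - 3686)/(-246*7 - 4210) = -1203/(-1722 - 4210) = -1203/(-5932) = -1203*(-1/5932) = 1203/5932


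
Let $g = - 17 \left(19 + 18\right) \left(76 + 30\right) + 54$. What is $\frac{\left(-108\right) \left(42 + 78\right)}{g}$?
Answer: $\frac{648}{3331} \approx 0.19454$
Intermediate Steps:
$g = -66620$ ($g = - 17 \cdot 37 \cdot 106 + 54 = \left(-17\right) 3922 + 54 = -66674 + 54 = -66620$)
$\frac{\left(-108\right) \left(42 + 78\right)}{g} = \frac{\left(-108\right) \left(42 + 78\right)}{-66620} = \left(-108\right) 120 \left(- \frac{1}{66620}\right) = \left(-12960\right) \left(- \frac{1}{66620}\right) = \frac{648}{3331}$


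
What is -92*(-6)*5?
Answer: 2760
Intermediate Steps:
-92*(-6)*5 = 552*5 = 2760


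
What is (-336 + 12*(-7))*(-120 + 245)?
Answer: -52500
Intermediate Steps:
(-336 + 12*(-7))*(-120 + 245) = (-336 - 84)*125 = -420*125 = -52500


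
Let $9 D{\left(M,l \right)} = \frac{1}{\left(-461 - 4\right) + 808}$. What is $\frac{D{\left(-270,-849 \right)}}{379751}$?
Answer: $\frac{1}{1172291337} \approx 8.5303 \cdot 10^{-10}$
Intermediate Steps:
$D{\left(M,l \right)} = \frac{1}{3087}$ ($D{\left(M,l \right)} = \frac{1}{9 \left(\left(-461 - 4\right) + 808\right)} = \frac{1}{9 \left(-465 + 808\right)} = \frac{1}{9 \cdot 343} = \frac{1}{9} \cdot \frac{1}{343} = \frac{1}{3087}$)
$\frac{D{\left(-270,-849 \right)}}{379751} = \frac{1}{3087 \cdot 379751} = \frac{1}{3087} \cdot \frac{1}{379751} = \frac{1}{1172291337}$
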